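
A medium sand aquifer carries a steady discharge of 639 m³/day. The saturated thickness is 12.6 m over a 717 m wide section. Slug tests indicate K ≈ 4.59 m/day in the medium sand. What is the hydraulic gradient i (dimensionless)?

0.0154

Cross-sectional area A = 717 × 12.6 = 9034 m².
From Q = K·A·i, i = Q / (K·A) = 639 / (4.590 × 9034) = 0.01541.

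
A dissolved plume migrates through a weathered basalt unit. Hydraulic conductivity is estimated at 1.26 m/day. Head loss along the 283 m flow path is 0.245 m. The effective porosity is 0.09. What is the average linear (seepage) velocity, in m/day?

Hydraulic gradient i = Δh / L = 0.245 / 283 = 0.0008657.
Darcy flux q = K · i = 1.260 × 0.0008657 = 0.001091 m/day.
Seepage velocity v = q / n_e = 0.001091 / 0.09 = 0.01212 m/day.

0.0121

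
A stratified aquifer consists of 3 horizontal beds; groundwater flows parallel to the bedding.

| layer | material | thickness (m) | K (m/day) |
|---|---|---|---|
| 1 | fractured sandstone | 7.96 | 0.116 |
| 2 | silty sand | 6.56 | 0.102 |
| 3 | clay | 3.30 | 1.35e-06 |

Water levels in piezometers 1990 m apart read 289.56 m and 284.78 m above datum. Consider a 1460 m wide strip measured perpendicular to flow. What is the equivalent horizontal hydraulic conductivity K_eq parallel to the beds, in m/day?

0.0894

Flow is parallel to layering, so each bed carries its own Darcy discharge and the transmissivities add.
Σ(K_i·b_i) = 0.116×7.96 + 0.102×6.56 + 1.35e-06×3.30 = 1.592 m²/day.
Total thickness b = 17.82 m, so K_eq = Σ(K_i·b_i)/b = 0.08937 m/day.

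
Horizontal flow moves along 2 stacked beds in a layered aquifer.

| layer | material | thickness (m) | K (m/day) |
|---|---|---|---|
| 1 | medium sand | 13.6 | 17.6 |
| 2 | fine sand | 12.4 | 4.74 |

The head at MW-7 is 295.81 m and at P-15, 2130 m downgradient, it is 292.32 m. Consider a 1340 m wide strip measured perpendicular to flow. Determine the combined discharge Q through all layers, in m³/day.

Flow is parallel to layering, so each bed carries its own Darcy discharge and the transmissivities add.
Σ(K_i·b_i) = 17.6×13.6 + 4.74×12.4 = 298.1 m²/day.
Hydraulic gradient i = (295.81 − 292.32) / 2130 = 3.49 / 2130 = 0.001638.
Q = Σ(K_i·b_i) · W · i = 298.1 × 1340 × 0.001638 = 654.6 m³/day.

655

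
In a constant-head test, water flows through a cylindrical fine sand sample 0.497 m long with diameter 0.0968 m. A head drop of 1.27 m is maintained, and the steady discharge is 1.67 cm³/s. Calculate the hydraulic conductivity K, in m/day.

Cross-sectional area A = π·(d/2)² = π × (0.0968/2)² = 0.007359 m².
Convert discharge: 1.67 cm³/s = 1.670e-06 m³/s.
Darcy's law rearranged: K = Q·L / (A·Δh) = 1.670e-06 × 0.497 / (0.007359 × 1.27) = 8.880e-05 m/s = 7.673 m/day.

7.67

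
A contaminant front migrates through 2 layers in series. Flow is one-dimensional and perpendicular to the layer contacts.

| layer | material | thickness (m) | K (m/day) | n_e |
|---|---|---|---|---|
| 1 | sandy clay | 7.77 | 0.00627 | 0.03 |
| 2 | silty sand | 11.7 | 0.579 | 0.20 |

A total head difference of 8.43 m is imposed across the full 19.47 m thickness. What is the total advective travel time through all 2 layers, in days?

With flow normal to the layers, continuity requires the same specific discharge q through every layer.
Σ(b_i/K_i) = 7.77/0.00627 + 11.7/0.579 = 1259 d.
q = Δh / Σ(b_i/K_i) = 8.43 / 1259 = 0.006693 m/day.
In each layer the seepage velocity is v_i = q/n_i, so the layer transit time is t_i = b_i·n_i / q:
  layer 1 (sandy clay): t_1 = 7.77 × 0.03 / 0.006693 = 34.83 d
  layer 2 (silty sand): t_2 = 11.7 × 0.20 / 0.006693 = 349.6 d
Total t = Σ t_i = 384.4 days.

384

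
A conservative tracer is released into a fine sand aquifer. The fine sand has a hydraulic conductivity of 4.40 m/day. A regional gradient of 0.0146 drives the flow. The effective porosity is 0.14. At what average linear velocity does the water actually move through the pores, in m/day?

Hydraulic gradient i = 0.0146.
Darcy flux q = K · i = 4.400 × 0.01460 = 0.06424 m/day.
Seepage velocity v = q / n_e = 0.06424 / 0.14 = 0.4589 m/day.

0.459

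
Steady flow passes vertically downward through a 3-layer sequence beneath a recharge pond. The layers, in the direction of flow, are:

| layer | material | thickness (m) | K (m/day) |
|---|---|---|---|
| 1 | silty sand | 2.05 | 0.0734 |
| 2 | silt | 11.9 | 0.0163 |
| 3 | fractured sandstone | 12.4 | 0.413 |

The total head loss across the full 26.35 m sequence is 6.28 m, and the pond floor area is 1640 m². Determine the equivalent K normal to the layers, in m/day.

0.0334

Flow is perpendicular to layering, so the layers act in series and the equivalent K is the thickness-weighted harmonic mean.
Total thickness L = 2.05 + 11.9 + 12.4 = 26.35 m.
Σ(b_i/K_i) = 2.05/0.0734 + 11.9/0.0163 + 12.4/0.413 = 788.0 d.
K_eq = L / Σ(b_i/K_i) = 26.35 / 788.0 = 0.03344 m/day.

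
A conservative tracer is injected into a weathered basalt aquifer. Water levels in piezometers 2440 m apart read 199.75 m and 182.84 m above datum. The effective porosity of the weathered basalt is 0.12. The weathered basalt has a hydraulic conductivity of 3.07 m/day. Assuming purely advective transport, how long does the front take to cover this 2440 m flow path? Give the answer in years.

37.7

Hydraulic gradient i = (199.75 − 182.84) / 2440 = 16.91 / 2440 = 0.006930.
Darcy flux q = K · i = 3.070 × 0.006930 = 0.02128 m/day.
Seepage velocity v = q / n_e = 0.02128 / 0.12 = 0.1773 m/day.
Travel time t = L / v = 2440 / 0.1773 = 13762 days = 37.68 years.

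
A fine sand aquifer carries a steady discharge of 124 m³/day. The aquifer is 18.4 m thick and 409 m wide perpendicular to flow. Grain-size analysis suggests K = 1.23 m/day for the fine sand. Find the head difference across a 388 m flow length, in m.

5.20

Cross-sectional area A = 409 × 18.4 = 7526 m².
From Q = K·A·i, i = Q / (K·A) = 124 / (1.230 × 7526) = 0.01340.
Head loss Δh = i · L = 0.01340 × 388 = 5.198 m.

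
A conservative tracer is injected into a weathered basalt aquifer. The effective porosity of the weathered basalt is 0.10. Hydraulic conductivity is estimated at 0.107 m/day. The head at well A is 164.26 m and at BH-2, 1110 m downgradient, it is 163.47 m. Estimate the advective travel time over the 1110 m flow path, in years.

Hydraulic gradient i = (164.26 − 163.47) / 1110 = 0.79 / 1110 = 0.0007117.
Darcy flux q = K · i = 0.1070 × 0.0007117 = 7.615e-05 m/day.
Seepage velocity v = q / n_e = 7.615e-05 / 0.10 = 0.0007615 m/day.
Travel time t = L / v = 1110 / 0.0007615 = 1.458e+06 days = 3991 years.

3990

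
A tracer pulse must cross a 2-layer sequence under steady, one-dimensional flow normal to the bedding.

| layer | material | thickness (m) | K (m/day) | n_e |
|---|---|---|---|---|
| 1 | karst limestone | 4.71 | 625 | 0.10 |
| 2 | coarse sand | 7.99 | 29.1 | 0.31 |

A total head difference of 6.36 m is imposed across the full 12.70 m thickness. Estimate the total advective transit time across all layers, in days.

0.131

With flow normal to the layers, continuity requires the same specific discharge q through every layer.
Σ(b_i/K_i) = 4.71/625 + 7.99/29.1 = 0.2821 d.
q = Δh / Σ(b_i/K_i) = 6.36 / 0.2821 = 22.54 m/day.
In each layer the seepage velocity is v_i = q/n_i, so the layer transit time is t_i = b_i·n_i / q:
  layer 1 (karst limestone): t_1 = 4.71 × 0.10 / 22.54 = 0.02089 d
  layer 2 (coarse sand): t_2 = 7.99 × 0.31 / 22.54 = 0.1099 d
Total t = Σ t_i = 0.1308 days.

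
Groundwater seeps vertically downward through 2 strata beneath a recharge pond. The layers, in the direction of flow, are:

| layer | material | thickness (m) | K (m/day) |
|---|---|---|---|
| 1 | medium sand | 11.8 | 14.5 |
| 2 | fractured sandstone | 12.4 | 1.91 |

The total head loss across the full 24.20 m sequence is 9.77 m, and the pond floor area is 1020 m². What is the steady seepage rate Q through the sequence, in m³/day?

Flow is perpendicular to layering, so the layers act in series and the equivalent K is the thickness-weighted harmonic mean.
Total thickness L = 11.8 + 12.4 = 24.20 m.
Σ(b_i/K_i) = 11.8/14.5 + 12.4/1.91 = 7.306 d.
K_eq = L / Σ(b_i/K_i) = 24.20 / 7.306 = 3.312 m/day.
Q = K_eq · A · (Δh/L) = 3.312 × 1020 × (9.77/24.20) = 1364 m³/day.

1360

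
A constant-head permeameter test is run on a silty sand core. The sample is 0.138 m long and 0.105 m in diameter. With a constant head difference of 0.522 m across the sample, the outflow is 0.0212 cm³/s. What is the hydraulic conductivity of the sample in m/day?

0.0559

Cross-sectional area A = π·(d/2)² = π × (0.105/2)² = 0.008659 m².
Convert discharge: 0.0212 cm³/s = 2.120e-08 m³/s.
Darcy's law rearranged: K = Q·L / (A·Δh) = 2.120e-08 × 0.138 / (0.008659 × 0.522) = 6.473e-07 m/s = 0.05592 m/day.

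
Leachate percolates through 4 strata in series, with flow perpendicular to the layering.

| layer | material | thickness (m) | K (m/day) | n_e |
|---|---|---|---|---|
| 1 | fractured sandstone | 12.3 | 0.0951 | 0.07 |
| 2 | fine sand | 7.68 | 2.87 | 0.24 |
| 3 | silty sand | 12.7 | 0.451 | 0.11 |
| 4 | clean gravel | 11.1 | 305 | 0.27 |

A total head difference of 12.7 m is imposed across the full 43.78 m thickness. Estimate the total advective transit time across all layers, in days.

With flow normal to the layers, continuity requires the same specific discharge q through every layer.
Σ(b_i/K_i) = 12.3/0.0951 + 7.68/2.87 + 12.7/0.451 + 11.1/305 = 160.2 d.
q = Δh / Σ(b_i/K_i) = 12.7 / 160.2 = 0.07927 m/day.
In each layer the seepage velocity is v_i = q/n_i, so the layer transit time is t_i = b_i·n_i / q:
  layer 1 (fractured sandstone): t_1 = 12.3 × 0.07 / 0.07927 = 10.86 d
  layer 2 (fine sand): t_2 = 7.68 × 0.24 / 0.07927 = 23.25 d
  layer 3 (silty sand): t_3 = 12.7 × 0.11 / 0.07927 = 17.62 d
  layer 4 (clean gravel): t_4 = 11.1 × 0.27 / 0.07927 = 37.81 d
Total t = Σ t_i = 89.54 days.

89.5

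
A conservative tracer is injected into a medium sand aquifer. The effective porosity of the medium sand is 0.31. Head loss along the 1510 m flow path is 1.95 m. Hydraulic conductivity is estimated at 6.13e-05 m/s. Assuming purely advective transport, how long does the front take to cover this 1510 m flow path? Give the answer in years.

187

Convert K: 6.13e-05 m/s × 86400 = 5.296 m/day.
Hydraulic gradient i = Δh / L = 1.95 / 1510 = 0.001291.
Darcy flux q = K · i = 5.296 × 0.001291 = 0.006840 m/day.
Seepage velocity v = q / n_e = 0.006840 / 0.31 = 0.02206 m/day.
Travel time t = L / v = 1510 / 0.02206 = 68439 days = 187.4 years.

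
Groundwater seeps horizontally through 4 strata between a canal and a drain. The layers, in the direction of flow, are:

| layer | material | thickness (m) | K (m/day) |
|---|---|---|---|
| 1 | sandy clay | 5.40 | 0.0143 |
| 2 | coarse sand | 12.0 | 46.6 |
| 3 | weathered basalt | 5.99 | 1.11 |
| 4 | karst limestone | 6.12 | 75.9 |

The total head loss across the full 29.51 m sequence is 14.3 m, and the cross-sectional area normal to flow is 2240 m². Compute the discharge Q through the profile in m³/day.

Flow is perpendicular to layering, so the layers act in series and the equivalent K is the thickness-weighted harmonic mean.
Total thickness L = 5.40 + 12.0 + 5.99 + 6.12 = 29.51 m.
Σ(b_i/K_i) = 5.40/0.0143 + 12.0/46.6 + 5.99/1.11 + 6.12/75.9 = 383.4 d.
K_eq = L / Σ(b_i/K_i) = 29.51 / 383.4 = 0.07698 m/day.
Q = K_eq · A · (Δh/L) = 0.07698 × 2240 × (14.3/29.51) = 83.56 m³/day.

83.6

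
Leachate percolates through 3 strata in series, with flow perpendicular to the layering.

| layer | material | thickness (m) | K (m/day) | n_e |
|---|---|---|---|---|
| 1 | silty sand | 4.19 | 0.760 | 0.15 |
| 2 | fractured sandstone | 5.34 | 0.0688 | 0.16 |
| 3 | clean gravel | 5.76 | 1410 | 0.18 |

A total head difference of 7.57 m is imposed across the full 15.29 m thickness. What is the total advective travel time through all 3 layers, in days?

With flow normal to the layers, continuity requires the same specific discharge q through every layer.
Σ(b_i/K_i) = 4.19/0.760 + 5.34/0.0688 + 5.76/1410 = 83.13 d.
q = Δh / Σ(b_i/K_i) = 7.57 / 83.13 = 0.09106 m/day.
In each layer the seepage velocity is v_i = q/n_i, so the layer transit time is t_i = b_i·n_i / q:
  layer 1 (silty sand): t_1 = 4.19 × 0.15 / 0.09106 = 6.902 d
  layer 2 (fractured sandstone): t_2 = 5.34 × 0.16 / 0.09106 = 9.383 d
  layer 3 (clean gravel): t_3 = 5.76 × 0.18 / 0.09106 = 11.39 d
Total t = Σ t_i = 27.67 days.

27.7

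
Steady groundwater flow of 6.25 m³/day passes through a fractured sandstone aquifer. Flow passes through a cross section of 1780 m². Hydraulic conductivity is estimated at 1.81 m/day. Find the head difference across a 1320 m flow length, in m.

From Q = K·A·i, i = Q / (K·A) = 6.25 / (1.810 × 1780) = 0.001940.
Head loss Δh = i · L = 0.001940 × 1320 = 2.561 m.

2.56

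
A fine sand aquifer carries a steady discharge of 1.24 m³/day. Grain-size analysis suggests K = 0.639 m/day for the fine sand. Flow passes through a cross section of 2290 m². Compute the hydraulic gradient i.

0.000847

From Q = K·A·i, i = Q / (K·A) = 1.24 / (0.6390 × 2290) = 0.0008474.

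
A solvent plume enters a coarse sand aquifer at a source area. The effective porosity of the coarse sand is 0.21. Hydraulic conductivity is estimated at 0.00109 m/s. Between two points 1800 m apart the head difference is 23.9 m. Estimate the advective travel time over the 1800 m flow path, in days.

302

Convert K: 0.00109 m/s × 86400 = 94.18 m/day.
Hydraulic gradient i = Δh / L = 23.9 / 1800 = 0.01328.
Darcy flux q = K · i = 94.18 × 0.01328 = 1.250 m/day.
Seepage velocity v = q / n_e = 1.250 / 0.21 = 5.955 m/day.
Travel time t = L / v = 1800 / 5.955 = 302.3 days.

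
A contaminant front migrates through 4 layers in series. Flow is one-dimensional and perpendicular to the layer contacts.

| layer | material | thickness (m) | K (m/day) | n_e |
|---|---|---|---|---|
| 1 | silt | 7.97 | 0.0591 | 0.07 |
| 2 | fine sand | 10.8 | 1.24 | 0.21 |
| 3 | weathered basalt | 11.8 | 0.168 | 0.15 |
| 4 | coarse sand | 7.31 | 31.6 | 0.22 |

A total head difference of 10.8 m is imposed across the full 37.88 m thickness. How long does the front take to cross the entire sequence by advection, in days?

With flow normal to the layers, continuity requires the same specific discharge q through every layer.
Σ(b_i/K_i) = 7.97/0.0591 + 10.8/1.24 + 11.8/0.168 + 7.31/31.6 = 214.0 d.
q = Δh / Σ(b_i/K_i) = 10.8 / 214.0 = 0.05046 m/day.
In each layer the seepage velocity is v_i = q/n_i, so the layer transit time is t_i = b_i·n_i / q:
  layer 1 (silt): t_1 = 7.97 × 0.07 / 0.05046 = 11.06 d
  layer 2 (fine sand): t_2 = 10.8 × 0.21 / 0.05046 = 44.95 d
  layer 3 (weathered basalt): t_3 = 11.8 × 0.15 / 0.05046 = 35.08 d
  layer 4 (coarse sand): t_4 = 7.31 × 0.22 / 0.05046 = 31.87 d
Total t = Σ t_i = 123.0 days.

123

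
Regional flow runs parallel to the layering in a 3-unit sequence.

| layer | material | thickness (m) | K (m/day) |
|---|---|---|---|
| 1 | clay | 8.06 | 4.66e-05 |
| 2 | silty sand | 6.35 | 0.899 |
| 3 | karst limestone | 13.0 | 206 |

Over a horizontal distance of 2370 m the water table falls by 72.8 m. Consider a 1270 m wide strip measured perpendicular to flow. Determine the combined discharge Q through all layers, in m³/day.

105000

Flow is parallel to layering, so each bed carries its own Darcy discharge and the transmissivities add.
Σ(K_i·b_i) = 4.66e-05×8.06 + 0.899×6.35 + 206×13.0 = 2684 m²/day.
Hydraulic gradient i = Δh / L = 72.8 / 2370 = 0.03072.
Q = Σ(K_i·b_i) · W · i = 2684 × 1270 × 0.03072 = 1.047e+05 m³/day.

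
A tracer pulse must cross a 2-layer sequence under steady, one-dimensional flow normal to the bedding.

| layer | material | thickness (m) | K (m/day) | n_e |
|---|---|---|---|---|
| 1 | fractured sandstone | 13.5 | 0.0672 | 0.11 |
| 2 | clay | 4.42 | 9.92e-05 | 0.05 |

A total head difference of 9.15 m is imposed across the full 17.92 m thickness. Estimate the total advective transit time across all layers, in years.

With flow normal to the layers, continuity requires the same specific discharge q through every layer.
Σ(b_i/K_i) = 13.5/0.0672 + 4.42/9.92e-05 = 44757 d.
q = Δh / Σ(b_i/K_i) = 9.15 / 44757 = 0.0002044 m/day.
In each layer the seepage velocity is v_i = q/n_i, so the layer transit time is t_i = b_i·n_i / q:
  layer 1 (fractured sandstone): t_1 = 13.5 × 0.11 / 0.0002044 = 7264 d
  layer 2 (clay): t_2 = 4.42 × 0.05 / 0.0002044 = 1081 d
Total t = Σ t_i = 8345 days = 22.85 years.

22.8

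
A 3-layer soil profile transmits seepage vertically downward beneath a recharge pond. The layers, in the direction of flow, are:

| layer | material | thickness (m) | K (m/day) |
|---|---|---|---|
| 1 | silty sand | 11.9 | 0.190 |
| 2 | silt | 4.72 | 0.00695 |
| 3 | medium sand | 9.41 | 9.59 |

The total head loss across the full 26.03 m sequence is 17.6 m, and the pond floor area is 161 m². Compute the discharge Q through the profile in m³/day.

3.82

Flow is perpendicular to layering, so the layers act in series and the equivalent K is the thickness-weighted harmonic mean.
Total thickness L = 11.9 + 4.72 + 9.41 = 26.03 m.
Σ(b_i/K_i) = 11.9/0.190 + 4.72/0.00695 + 9.41/9.59 = 742.7 d.
K_eq = L / Σ(b_i/K_i) = 26.03 / 742.7 = 0.03505 m/day.
Q = K_eq · A · (Δh/L) = 0.03505 × 161 × (17.6/26.03) = 3.815 m³/day.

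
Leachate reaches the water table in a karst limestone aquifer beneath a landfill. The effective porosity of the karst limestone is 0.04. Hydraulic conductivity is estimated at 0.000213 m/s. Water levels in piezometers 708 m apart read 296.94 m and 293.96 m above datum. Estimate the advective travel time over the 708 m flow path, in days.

Convert K: 0.000213 m/s × 86400 = 18.40 m/day.
Hydraulic gradient i = (296.94 − 293.96) / 708 = 2.98 / 708 = 0.004209.
Darcy flux q = K · i = 18.40 × 0.004209 = 0.07746 m/day.
Seepage velocity v = q / n_e = 0.07746 / 0.04 = 1.936 m/day.
Travel time t = L / v = 708 / 1.936 = 365.6 days.

366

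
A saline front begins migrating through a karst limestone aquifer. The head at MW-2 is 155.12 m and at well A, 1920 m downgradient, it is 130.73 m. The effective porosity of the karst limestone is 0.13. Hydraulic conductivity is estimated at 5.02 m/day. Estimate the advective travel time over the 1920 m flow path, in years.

10.7

Hydraulic gradient i = (155.12 − 130.73) / 1920 = 24.39 / 1920 = 0.01270.
Darcy flux q = K · i = 5.020 × 0.01270 = 0.06377 m/day.
Seepage velocity v = q / n_e = 0.06377 / 0.13 = 0.4905 m/day.
Travel time t = L / v = 1920 / 0.4905 = 3914 days = 10.72 years.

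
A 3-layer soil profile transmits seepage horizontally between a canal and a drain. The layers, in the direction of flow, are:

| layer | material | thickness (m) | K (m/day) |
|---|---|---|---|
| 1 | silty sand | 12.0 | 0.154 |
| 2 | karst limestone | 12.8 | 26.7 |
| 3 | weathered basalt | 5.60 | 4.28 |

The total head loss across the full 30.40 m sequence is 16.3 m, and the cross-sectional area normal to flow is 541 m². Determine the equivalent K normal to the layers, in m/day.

0.381

Flow is perpendicular to layering, so the layers act in series and the equivalent K is the thickness-weighted harmonic mean.
Total thickness L = 12.0 + 12.8 + 5.60 = 30.40 m.
Σ(b_i/K_i) = 12.0/0.154 + 12.8/26.7 + 5.60/4.28 = 79.71 d.
K_eq = L / Σ(b_i/K_i) = 30.40 / 79.71 = 0.3814 m/day.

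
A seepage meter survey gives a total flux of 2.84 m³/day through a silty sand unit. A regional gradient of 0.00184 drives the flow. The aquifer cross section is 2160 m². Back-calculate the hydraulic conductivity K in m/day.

0.715

Hydraulic gradient i = 0.00184.
From Q = K·A·i, K = Q / (A·i) = 2.84 / (2160 × 0.001840) = 0.7146 m/day.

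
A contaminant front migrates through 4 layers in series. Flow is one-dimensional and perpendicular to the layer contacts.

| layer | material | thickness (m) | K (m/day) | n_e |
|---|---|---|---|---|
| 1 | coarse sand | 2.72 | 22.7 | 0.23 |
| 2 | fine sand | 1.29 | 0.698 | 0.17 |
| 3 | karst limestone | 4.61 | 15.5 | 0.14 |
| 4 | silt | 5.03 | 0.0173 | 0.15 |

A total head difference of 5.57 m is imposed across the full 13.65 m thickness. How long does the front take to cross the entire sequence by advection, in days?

118

With flow normal to the layers, continuity requires the same specific discharge q through every layer.
Σ(b_i/K_i) = 2.72/22.7 + 1.29/0.698 + 4.61/15.5 + 5.03/0.0173 = 293.0 d.
q = Δh / Σ(b_i/K_i) = 5.57 / 293.0 = 0.01901 m/day.
In each layer the seepage velocity is v_i = q/n_i, so the layer transit time is t_i = b_i·n_i / q:
  layer 1 (coarse sand): t_1 = 2.72 × 0.23 / 0.01901 = 32.91 d
  layer 2 (fine sand): t_2 = 1.29 × 0.17 / 0.01901 = 11.54 d
  layer 3 (karst limestone): t_3 = 4.61 × 0.14 / 0.01901 = 33.95 d
  layer 4 (silt): t_4 = 5.03 × 0.15 / 0.01901 = 39.69 d
Total t = Σ t_i = 118.1 days.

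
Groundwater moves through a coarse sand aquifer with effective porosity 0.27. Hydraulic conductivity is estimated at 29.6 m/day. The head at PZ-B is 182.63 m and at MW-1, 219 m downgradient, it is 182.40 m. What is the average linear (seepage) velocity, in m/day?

0.115

Hydraulic gradient i = (182.63 − 182.40) / 219 = 0.23 / 219 = 0.001050.
Darcy flux q = K · i = 29.60 × 0.001050 = 0.03109 m/day.
Seepage velocity v = q / n_e = 0.03109 / 0.27 = 0.1151 m/day.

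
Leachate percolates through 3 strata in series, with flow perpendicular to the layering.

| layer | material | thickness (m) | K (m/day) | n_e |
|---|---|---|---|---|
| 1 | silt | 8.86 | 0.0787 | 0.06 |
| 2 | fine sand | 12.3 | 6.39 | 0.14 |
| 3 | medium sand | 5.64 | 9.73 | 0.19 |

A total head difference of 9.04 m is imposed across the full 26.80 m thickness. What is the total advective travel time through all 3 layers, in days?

With flow normal to the layers, continuity requires the same specific discharge q through every layer.
Σ(b_i/K_i) = 8.86/0.0787 + 12.3/6.39 + 5.64/9.73 = 115.1 d.
q = Δh / Σ(b_i/K_i) = 9.04 / 115.1 = 0.07855 m/day.
In each layer the seepage velocity is v_i = q/n_i, so the layer transit time is t_i = b_i·n_i / q:
  layer 1 (silt): t_1 = 8.86 × 0.06 / 0.07855 = 6.768 d
  layer 2 (fine sand): t_2 = 12.3 × 0.14 / 0.07855 = 21.92 d
  layer 3 (medium sand): t_3 = 5.64 × 0.19 / 0.07855 = 13.64 d
Total t = Σ t_i = 42.33 days.

42.3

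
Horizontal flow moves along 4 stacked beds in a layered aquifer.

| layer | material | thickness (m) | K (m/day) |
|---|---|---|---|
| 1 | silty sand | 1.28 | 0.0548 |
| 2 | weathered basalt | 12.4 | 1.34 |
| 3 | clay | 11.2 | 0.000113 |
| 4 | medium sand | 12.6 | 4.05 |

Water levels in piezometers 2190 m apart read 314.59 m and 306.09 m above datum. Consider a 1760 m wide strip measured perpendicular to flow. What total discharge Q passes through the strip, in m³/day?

Flow is parallel to layering, so each bed carries its own Darcy discharge and the transmissivities add.
Σ(K_i·b_i) = 0.0548×1.28 + 1.34×12.4 + 0.000113×11.2 + 4.05×12.6 = 67.72 m²/day.
Hydraulic gradient i = (314.59 − 306.09) / 2190 = 8.5 / 2190 = 0.003881.
Q = Σ(K_i·b_i) · W · i = 67.72 × 1760 × 0.003881 = 462.6 m³/day.

463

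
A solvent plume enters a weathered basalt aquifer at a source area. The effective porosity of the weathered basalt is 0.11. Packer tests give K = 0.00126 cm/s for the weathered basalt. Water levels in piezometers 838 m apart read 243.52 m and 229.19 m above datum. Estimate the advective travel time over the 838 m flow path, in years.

Convert K: 0.00126 cm/s × 864 = 1.089 m/day.
Hydraulic gradient i = (243.52 − 229.19) / 838 = 14.33 / 838 = 0.01710.
Darcy flux q = K · i = 1.089 × 0.01710 = 0.01862 m/day.
Seepage velocity v = q / n_e = 0.01862 / 0.11 = 0.1692 m/day.
Travel time t = L / v = 838 / 0.1692 = 4952 days = 13.56 years.

13.6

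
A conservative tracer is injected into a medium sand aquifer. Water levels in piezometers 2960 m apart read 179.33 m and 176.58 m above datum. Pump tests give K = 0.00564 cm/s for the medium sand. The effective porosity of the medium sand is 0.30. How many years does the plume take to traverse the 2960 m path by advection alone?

Convert K: 0.00564 cm/s × 864 = 4.873 m/day.
Hydraulic gradient i = (179.33 − 176.58) / 2960 = 2.75 / 2960 = 0.0009291.
Darcy flux q = K · i = 4.873 × 0.0009291 = 0.004527 m/day.
Seepage velocity v = q / n_e = 0.004527 / 0.30 = 0.01509 m/day.
Travel time t = L / v = 2960 / 0.01509 = 1.961e+05 days = 537.0 years.

537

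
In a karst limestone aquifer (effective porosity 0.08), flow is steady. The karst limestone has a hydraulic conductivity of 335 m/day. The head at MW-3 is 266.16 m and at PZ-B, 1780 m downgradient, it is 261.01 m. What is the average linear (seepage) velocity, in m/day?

12.1

Hydraulic gradient i = (266.16 − 261.01) / 1780 = 5.15 / 1780 = 0.002893.
Darcy flux q = K · i = 335.0 × 0.002893 = 0.9692 m/day.
Seepage velocity v = q / n_e = 0.9692 / 0.08 = 12.12 m/day.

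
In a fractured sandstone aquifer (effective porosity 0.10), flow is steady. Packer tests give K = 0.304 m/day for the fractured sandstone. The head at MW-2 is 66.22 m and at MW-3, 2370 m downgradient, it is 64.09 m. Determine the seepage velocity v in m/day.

Hydraulic gradient i = (66.22 − 64.09) / 2370 = 2.13 / 2370 = 0.0008987.
Darcy flux q = K · i = 0.3040 × 0.0008987 = 0.0002732 m/day.
Seepage velocity v = q / n_e = 0.0002732 / 0.10 = 0.002732 m/day.

0.00273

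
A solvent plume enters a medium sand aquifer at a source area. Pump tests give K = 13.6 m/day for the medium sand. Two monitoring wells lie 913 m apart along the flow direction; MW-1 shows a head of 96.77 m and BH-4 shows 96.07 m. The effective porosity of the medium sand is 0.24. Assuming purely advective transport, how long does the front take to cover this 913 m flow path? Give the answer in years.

57.5

Hydraulic gradient i = (96.77 − 96.07) / 913 = 0.7 / 913 = 0.0007667.
Darcy flux q = K · i = 13.60 × 0.0007667 = 0.01043 m/day.
Seepage velocity v = q / n_e = 0.01043 / 0.24 = 0.04345 m/day.
Travel time t = L / v = 913 / 0.04345 = 21014 days = 57.53 years.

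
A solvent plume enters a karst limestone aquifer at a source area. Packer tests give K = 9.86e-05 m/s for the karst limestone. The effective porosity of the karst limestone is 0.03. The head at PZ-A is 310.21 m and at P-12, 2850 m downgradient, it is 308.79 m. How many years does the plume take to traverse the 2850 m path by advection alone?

55.1

Convert K: 9.86e-05 m/s × 86400 = 8.519 m/day.
Hydraulic gradient i = (310.21 − 308.79) / 2850 = 1.42 / 2850 = 0.0004982.
Darcy flux q = K · i = 8.519 × 0.0004982 = 0.004245 m/day.
Seepage velocity v = q / n_e = 0.004245 / 0.03 = 0.1415 m/day.
Travel time t = L / v = 2850 / 0.1415 = 20143 days = 55.15 years.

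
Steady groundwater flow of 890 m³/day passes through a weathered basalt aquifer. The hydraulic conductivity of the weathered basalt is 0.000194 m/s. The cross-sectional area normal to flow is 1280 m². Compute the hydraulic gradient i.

Convert K: 0.000194 m/s × 86400 = 16.76 m/day.
From Q = K·A·i, i = Q / (K·A) = 890 / (16.76 × 1280) = 0.04148.

0.0415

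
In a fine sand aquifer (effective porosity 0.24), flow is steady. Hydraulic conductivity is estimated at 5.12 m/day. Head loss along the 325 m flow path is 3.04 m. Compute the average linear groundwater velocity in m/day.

Hydraulic gradient i = Δh / L = 3.04 / 325 = 0.009354.
Darcy flux q = K · i = 5.120 × 0.009354 = 0.04789 m/day.
Seepage velocity v = q / n_e = 0.04789 / 0.24 = 0.1995 m/day.

0.200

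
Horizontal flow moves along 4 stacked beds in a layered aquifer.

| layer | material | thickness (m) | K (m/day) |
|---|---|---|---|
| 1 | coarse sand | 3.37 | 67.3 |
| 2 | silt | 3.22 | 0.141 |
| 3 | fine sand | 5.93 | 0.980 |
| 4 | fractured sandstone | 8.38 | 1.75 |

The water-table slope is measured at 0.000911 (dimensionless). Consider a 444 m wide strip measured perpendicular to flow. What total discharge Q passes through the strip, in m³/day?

100

Flow is parallel to layering, so each bed carries its own Darcy discharge and the transmissivities add.
Σ(K_i·b_i) = 67.3×3.37 + 0.141×3.22 + 0.980×5.93 + 1.75×8.38 = 247.7 m²/day.
Hydraulic gradient i = 0.000911.
Q = Σ(K_i·b_i) · W · i = 247.7 × 444 × 0.0009110 = 100.2 m³/day.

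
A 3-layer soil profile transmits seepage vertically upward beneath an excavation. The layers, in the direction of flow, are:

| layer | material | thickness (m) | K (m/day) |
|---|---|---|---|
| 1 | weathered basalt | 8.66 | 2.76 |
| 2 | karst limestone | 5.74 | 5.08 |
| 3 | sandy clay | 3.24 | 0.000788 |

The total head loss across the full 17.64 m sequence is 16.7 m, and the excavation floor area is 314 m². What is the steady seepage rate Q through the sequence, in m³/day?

Flow is perpendicular to layering, so the layers act in series and the equivalent K is the thickness-weighted harmonic mean.
Total thickness L = 8.66 + 5.74 + 3.24 = 17.64 m.
Σ(b_i/K_i) = 8.66/2.76 + 5.74/5.08 + 3.24/0.000788 = 4116 d.
K_eq = L / Σ(b_i/K_i) = 17.64 / 4116 = 0.004286 m/day.
Q = K_eq · A · (Δh/L) = 0.004286 × 314 × (16.7/17.64) = 1.274 m³/day.

1.27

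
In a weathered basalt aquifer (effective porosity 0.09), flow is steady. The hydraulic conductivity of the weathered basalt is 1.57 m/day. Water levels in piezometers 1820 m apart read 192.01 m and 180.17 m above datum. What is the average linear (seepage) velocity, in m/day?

Hydraulic gradient i = (192.01 − 180.17) / 1820 = 11.84 / 1820 = 0.006505.
Darcy flux q = K · i = 1.570 × 0.006505 = 0.01021 m/day.
Seepage velocity v = q / n_e = 0.01021 / 0.09 = 0.1135 m/day.

0.113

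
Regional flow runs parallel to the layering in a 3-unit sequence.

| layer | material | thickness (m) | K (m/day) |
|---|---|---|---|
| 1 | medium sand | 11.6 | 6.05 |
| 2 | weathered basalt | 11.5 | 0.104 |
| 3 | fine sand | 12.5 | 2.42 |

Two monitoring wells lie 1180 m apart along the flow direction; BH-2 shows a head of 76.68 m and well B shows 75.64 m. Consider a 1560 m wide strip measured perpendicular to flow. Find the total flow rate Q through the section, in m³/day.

140

Flow is parallel to layering, so each bed carries its own Darcy discharge and the transmissivities add.
Σ(K_i·b_i) = 6.05×11.6 + 0.104×11.5 + 2.42×12.5 = 101.6 m²/day.
Hydraulic gradient i = (76.68 − 75.64) / 1180 = 1.04 / 1180 = 0.0008814.
Q = Σ(K_i·b_i) · W · i = 101.6 × 1560 × 0.0008814 = 139.7 m³/day.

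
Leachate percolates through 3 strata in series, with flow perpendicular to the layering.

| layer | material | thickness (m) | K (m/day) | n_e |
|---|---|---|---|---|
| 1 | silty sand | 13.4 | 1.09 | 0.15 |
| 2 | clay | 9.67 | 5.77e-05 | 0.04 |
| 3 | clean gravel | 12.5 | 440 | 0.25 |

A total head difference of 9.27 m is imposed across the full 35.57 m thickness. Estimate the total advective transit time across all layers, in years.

With flow normal to the layers, continuity requires the same specific discharge q through every layer.
Σ(b_i/K_i) = 13.4/1.09 + 9.67/5.77e-05 + 12.5/440 = 1.676e+05 d.
q = Δh / Σ(b_i/K_i) = 9.27 / 1.676e+05 = 5.531e-05 m/day.
In each layer the seepage velocity is v_i = q/n_i, so the layer transit time is t_i = b_i·n_i / q:
  layer 1 (silty sand): t_1 = 13.4 × 0.15 / 5.531e-05 = 36341 d
  layer 2 (clay): t_2 = 9.67 × 0.04 / 5.531e-05 = 6993 d
  layer 3 (clean gravel): t_3 = 12.5 × 0.25 / 5.531e-05 = 56501 d
Total t = Σ t_i = 99835 days = 273.3 years.

273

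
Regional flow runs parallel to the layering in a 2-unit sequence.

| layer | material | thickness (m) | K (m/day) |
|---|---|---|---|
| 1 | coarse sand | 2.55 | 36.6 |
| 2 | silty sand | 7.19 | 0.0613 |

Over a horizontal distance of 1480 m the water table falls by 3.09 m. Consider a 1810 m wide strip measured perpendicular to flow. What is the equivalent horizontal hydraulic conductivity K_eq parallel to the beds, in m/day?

9.63

Flow is parallel to layering, so each bed carries its own Darcy discharge and the transmissivities add.
Σ(K_i·b_i) = 36.6×2.55 + 0.0613×7.19 = 93.77 m²/day.
Total thickness b = 9.740 m, so K_eq = Σ(K_i·b_i)/b = 9.627 m/day.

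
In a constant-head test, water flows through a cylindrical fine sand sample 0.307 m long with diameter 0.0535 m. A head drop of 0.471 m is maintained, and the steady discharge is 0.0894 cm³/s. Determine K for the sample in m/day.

2.24

Cross-sectional area A = π·(d/2)² = π × (0.0535/2)² = 0.002248 m².
Convert discharge: 0.0894 cm³/s = 8.940e-08 m³/s.
Darcy's law rearranged: K = Q·L / (A·Δh) = 8.940e-08 × 0.307 / (0.002248 × 0.471) = 2.592e-05 m/s = 2.240 m/day.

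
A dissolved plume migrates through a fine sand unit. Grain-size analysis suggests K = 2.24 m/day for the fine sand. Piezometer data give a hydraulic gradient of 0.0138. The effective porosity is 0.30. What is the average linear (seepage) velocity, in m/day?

0.103

Hydraulic gradient i = 0.0138.
Darcy flux q = K · i = 2.240 × 0.01380 = 0.03091 m/day.
Seepage velocity v = q / n_e = 0.03091 / 0.30 = 0.1030 m/day.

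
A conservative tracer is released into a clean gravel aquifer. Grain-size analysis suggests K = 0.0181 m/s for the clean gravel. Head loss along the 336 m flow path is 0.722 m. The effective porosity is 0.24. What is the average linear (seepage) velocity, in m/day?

14.0

Convert K: 0.0181 m/s × 86400 = 1564 m/day.
Hydraulic gradient i = Δh / L = 0.722 / 336 = 0.002149.
Darcy flux q = K · i = 1564 × 0.002149 = 3.360 m/day.
Seepage velocity v = q / n_e = 3.360 / 0.24 = 14.00 m/day.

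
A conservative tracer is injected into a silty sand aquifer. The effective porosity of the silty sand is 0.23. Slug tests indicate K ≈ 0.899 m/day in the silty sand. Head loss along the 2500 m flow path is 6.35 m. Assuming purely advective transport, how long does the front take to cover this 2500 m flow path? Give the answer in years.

689

Hydraulic gradient i = Δh / L = 6.35 / 2500 = 0.002540.
Darcy flux q = K · i = 0.8990 × 0.002540 = 0.002283 m/day.
Seepage velocity v = q / n_e = 0.002283 / 0.23 = 0.009928 m/day.
Travel time t = L / v = 2500 / 0.009928 = 2.518e+05 days = 689.4 years.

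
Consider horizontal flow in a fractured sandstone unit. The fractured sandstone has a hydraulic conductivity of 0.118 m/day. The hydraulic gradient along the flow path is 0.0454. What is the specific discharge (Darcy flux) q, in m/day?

Hydraulic gradient i = 0.0454.
Specific discharge q = K · i = 0.1180 × 0.04540 = 0.005357 m/day.

0.00536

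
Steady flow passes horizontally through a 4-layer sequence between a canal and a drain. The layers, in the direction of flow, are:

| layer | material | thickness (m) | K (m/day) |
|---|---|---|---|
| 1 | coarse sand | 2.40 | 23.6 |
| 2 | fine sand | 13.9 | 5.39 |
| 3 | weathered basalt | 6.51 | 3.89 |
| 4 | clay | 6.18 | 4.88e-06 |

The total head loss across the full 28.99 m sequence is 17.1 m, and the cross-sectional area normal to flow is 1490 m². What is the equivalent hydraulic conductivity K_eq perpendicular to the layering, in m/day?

Flow is perpendicular to layering, so the layers act in series and the equivalent K is the thickness-weighted harmonic mean.
Total thickness L = 2.40 + 13.9 + 6.51 + 6.18 = 28.99 m.
Σ(b_i/K_i) = 2.40/23.6 + 13.9/5.39 + 6.51/3.89 + 6.18/4.88e-06 = 1.266e+06 d.
K_eq = L / Σ(b_i/K_i) = 28.99 / 1.266e+06 = 2.289e-05 m/day.

2.29e-05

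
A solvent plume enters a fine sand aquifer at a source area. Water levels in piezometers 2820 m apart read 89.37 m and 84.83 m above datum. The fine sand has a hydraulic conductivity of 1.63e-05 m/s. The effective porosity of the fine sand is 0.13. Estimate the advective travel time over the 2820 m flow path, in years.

443

Convert K: 1.63e-05 m/s × 86400 = 1.408 m/day.
Hydraulic gradient i = (89.37 − 84.83) / 2820 = 4.54 / 2820 = 0.001610.
Darcy flux q = K · i = 1.408 × 0.001610 = 0.002267 m/day.
Seepage velocity v = q / n_e = 0.002267 / 0.13 = 0.01744 m/day.
Travel time t = L / v = 2820 / 0.01744 = 1.617e+05 days = 442.7 years.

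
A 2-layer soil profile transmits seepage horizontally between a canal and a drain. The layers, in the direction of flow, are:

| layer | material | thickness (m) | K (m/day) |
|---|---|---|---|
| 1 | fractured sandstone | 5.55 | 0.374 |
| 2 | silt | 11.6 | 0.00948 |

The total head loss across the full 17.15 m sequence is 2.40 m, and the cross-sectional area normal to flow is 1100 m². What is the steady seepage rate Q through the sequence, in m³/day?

Flow is perpendicular to layering, so the layers act in series and the equivalent K is the thickness-weighted harmonic mean.
Total thickness L = 5.55 + 11.6 = 17.15 m.
Σ(b_i/K_i) = 5.55/0.374 + 11.6/0.00948 = 1238 d.
K_eq = L / Σ(b_i/K_i) = 17.15 / 1238 = 0.01385 m/day.
Q = K_eq · A · (Δh/L) = 0.01385 × 1100 × (2.40/17.15) = 2.132 m³/day.

2.13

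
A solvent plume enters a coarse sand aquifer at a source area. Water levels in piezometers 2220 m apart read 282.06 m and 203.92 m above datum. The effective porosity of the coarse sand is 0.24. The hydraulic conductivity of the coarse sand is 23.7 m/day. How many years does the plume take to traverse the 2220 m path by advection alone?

1.75

Hydraulic gradient i = (282.06 − 203.92) / 2220 = 78.14 / 2220 = 0.03520.
Darcy flux q = K · i = 23.70 × 0.03520 = 0.8342 m/day.
Seepage velocity v = q / n_e = 0.8342 / 0.24 = 3.476 m/day.
Travel time t = L / v = 2220 / 3.476 = 638.7 days = 1.749 years.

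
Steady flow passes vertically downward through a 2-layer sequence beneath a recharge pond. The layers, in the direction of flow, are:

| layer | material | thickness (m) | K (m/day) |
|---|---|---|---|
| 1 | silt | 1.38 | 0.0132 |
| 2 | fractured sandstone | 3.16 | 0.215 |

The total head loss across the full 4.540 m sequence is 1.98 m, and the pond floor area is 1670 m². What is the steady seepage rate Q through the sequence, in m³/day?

27.7

Flow is perpendicular to layering, so the layers act in series and the equivalent K is the thickness-weighted harmonic mean.
Total thickness L = 1.38 + 3.16 = 4.540 m.
Σ(b_i/K_i) = 1.38/0.0132 + 3.16/0.215 = 119.2 d.
K_eq = L / Σ(b_i/K_i) = 4.540 / 119.2 = 0.03807 m/day.
Q = K_eq · A · (Δh/L) = 0.03807 × 1670 × (1.98/4.540) = 27.73 m³/day.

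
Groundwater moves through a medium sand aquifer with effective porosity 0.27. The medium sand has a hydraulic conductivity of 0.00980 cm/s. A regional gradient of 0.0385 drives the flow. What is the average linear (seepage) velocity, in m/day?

Convert K: 0.00980 cm/s × 864 = 8.467 m/day.
Hydraulic gradient i = 0.0385.
Darcy flux q = K · i = 8.467 × 0.03850 = 0.3260 m/day.
Seepage velocity v = q / n_e = 0.3260 / 0.27 = 1.207 m/day.

1.21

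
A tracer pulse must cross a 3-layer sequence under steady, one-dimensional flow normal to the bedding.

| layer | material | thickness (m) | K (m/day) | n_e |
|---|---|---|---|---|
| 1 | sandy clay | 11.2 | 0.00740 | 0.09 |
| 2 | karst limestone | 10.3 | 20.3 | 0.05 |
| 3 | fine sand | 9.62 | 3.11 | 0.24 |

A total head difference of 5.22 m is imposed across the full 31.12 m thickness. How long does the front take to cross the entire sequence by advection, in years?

3.05

With flow normal to the layers, continuity requires the same specific discharge q through every layer.
Σ(b_i/K_i) = 11.2/0.00740 + 10.3/20.3 + 9.62/3.11 = 1517 d.
q = Δh / Σ(b_i/K_i) = 5.22 / 1517 = 0.003441 m/day.
In each layer the seepage velocity is v_i = q/n_i, so the layer transit time is t_i = b_i·n_i / q:
  layer 1 (sandy clay): t_1 = 11.2 × 0.09 / 0.003441 = 293.0 d
  layer 2 (karst limestone): t_2 = 10.3 × 0.05 / 0.003441 = 149.7 d
  layer 3 (fine sand): t_3 = 9.62 × 0.24 / 0.003441 = 671.0 d
Total t = Σ t_i = 1114 days = 3.049 years.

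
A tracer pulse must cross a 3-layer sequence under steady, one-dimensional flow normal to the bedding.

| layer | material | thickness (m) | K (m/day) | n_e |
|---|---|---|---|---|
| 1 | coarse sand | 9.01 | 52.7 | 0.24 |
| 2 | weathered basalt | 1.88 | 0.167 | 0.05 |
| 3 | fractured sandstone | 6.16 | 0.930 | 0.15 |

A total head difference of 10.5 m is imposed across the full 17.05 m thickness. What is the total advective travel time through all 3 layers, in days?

With flow normal to the layers, continuity requires the same specific discharge q through every layer.
Σ(b_i/K_i) = 9.01/52.7 + 1.88/0.167 + 6.16/0.930 = 18.05 d.
q = Δh / Σ(b_i/K_i) = 10.5 / 18.05 = 0.5816 m/day.
In each layer the seepage velocity is v_i = q/n_i, so the layer transit time is t_i = b_i·n_i / q:
  layer 1 (coarse sand): t_1 = 9.01 × 0.24 / 0.5816 = 3.718 d
  layer 2 (weathered basalt): t_2 = 1.88 × 0.05 / 0.5816 = 0.1616 d
  layer 3 (fractured sandstone): t_3 = 6.16 × 0.15 / 0.5816 = 1.589 d
Total t = Σ t_i = 5.468 days.

5.47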